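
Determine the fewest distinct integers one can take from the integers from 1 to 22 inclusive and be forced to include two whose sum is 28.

15

Two chosen integers sum to 28 exactly when both halves of some pair {x, 28−x} with 6 ≤ x ≤ 28−x ≤ 22 are chosen — 8 such pairs.
The remaining 6 elements (those with no distinct partner in range) can never complete a 28-sum, so the worst case takes all of them and one from each pair: 6 + 8 = 14.
The 15th integer has to be the second member of some pair, so 14 + 1 = 15.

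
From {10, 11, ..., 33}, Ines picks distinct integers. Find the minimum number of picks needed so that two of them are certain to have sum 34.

Group the elements by complementary pair {x, 34−x}: {10,24}, {11,23}, {12,22}, …, giving 7 two-element pairs, the single value 17 (it cannot pair with itself since the integers are distinct), and 9 integers whose partner 34−x falls outside [10,33].
By the pigeonhole principle, treating each of those 17 groups as a pigeonhole, one can pick one integer per group — 17 integers — with no two summing to 34.
The 18th integer lands in an occupied pair, forcing a sum of 34.

18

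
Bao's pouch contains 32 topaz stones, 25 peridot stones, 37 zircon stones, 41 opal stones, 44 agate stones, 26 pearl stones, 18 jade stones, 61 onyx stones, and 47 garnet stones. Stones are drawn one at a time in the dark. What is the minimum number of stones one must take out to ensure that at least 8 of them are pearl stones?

In the worst case for collecting pearl stones, every non-pearl stone comes out first.
There are 32 + 25 + 37 + 41 + 44 + 18 + 61 + 47 = 305 non-pearl stones altogether.
After those, each further stone must be pearl, so 305 + 8 = 313 draws guarantee 8 pearl stones.

313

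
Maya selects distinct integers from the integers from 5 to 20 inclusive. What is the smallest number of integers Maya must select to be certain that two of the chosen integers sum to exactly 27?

Group the elements by complementary pair {x, 27−x}: {7,20}, {8,19}, {9,18}, …, giving 7 two-element pairs and 2 integers whose partner 27−x falls outside [5,20].
Treating each of those 9 groups as a pigeonhole, one can pick one integer per group — 9 integers — with no two summing to 27.
The 10th integer lands in an occupied pair, forcing a sum of 27.

10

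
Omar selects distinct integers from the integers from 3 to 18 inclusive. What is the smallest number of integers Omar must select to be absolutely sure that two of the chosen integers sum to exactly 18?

A set avoiding the sum 18 can contain at most one of each pair {x, 18−x}, plus the 4 elements whose complement lies outside the range or equal to its own complement.
The integers 9, …, 18 (10 of them) are such a set: any two sum to at least 9+10 = 19 > 18.
By pigeonhole, any 11th integer completes one of the 6 pairs, so 11 choices force a sum of 18.

11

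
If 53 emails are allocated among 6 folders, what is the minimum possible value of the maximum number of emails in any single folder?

By pigeonhole, the 6 folders are the holes and the 53 emails are the pigeons.
If every folder held at most 8 emails, the total would be at most 6 × 8 = 48, which is less than 53.
So some folder holds at least ⌈53/6⌉ = 9 emails.

9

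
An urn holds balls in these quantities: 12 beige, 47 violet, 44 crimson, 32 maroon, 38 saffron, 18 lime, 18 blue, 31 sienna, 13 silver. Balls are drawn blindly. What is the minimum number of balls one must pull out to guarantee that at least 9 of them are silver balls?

249

In the worst case for collecting silver balls, every non-silver ball comes out first.
There are 12 + 47 + 44 + 32 + 38 + 18 + 18 + 31 = 240 non-silver balls altogether.
After those, each further ball must be silver, so 240 + 9 = 249 draws guarantee 9 silver balls.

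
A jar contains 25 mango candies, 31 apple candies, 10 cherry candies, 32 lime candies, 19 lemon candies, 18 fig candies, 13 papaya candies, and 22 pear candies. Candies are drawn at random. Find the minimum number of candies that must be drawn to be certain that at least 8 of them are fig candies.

In the worst case for collecting fig candies, every non-fig candy comes out first.
There are 25 + 31 + 10 + 32 + 19 + 13 + 22 = 152 non-fig candies altogether.
After those, each further candy must be fig, so 152 + 8 = 160 draws guarantee 8 fig candies.

160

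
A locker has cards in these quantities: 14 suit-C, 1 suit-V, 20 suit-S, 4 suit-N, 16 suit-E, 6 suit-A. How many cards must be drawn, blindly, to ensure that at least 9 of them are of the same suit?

The 6 suits are the holes; the cards drawn are the pigeons.
To avoid 9 of any one suit, the worst case takes at most 8 of each suit, or every card of a suit that has fewer than 8.
That gives 8 + 1 + 8 + 4 + 8 + 6 = 35 cards with no suit reaching 9.
The next card forces some suit to 9, so 35 + 1 = 36.

36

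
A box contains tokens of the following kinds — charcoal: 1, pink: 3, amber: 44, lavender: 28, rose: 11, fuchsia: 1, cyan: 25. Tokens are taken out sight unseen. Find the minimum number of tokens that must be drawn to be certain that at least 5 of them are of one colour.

Put each drawn token into a box by colour. The largest draw with every box below 5 takes min(count, 4) from each colour; colours with fewer than 4 contribute all they have.
Σ min(cᵢ, 4) = 1 + 3 + 4 + 4 + 4 + 1 + 4 = 21.
Draw number 21 + 1 = 22 must push one box to 5.

22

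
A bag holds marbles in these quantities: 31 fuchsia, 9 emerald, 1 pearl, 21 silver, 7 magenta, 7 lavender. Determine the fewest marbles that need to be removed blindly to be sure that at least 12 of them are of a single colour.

47

By pigeonhole, put each drawn marble into a box by colour. The largest draw with every box below 12 takes min(count, 11) from each colour; colours with fewer than 11 contribute all they have.
Σ min(cᵢ, 11) = 11 + 9 + 1 + 11 + 7 + 7 = 46.
Draw number 46 + 1 = 47 must push one box to 12.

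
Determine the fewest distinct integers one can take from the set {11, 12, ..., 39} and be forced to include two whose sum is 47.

17

A set avoiding the sum 47 can contain at most one of each pair {x, 47−x}, plus the 3 elements whose complement lies outside the range.
The integers 24, …, 39 (16 of them) are such a set: any two sum to at least 24+25 = 49 > 47.
By the pigeonhole principle, any 17th integer completes one of the 13 pairs, so 17 choices force a sum of 47.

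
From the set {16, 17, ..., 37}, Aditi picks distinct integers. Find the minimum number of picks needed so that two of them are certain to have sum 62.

A set avoiding the sum 62 can contain at most one of each pair {x, 62−x}, plus the 10 elements whose complement lies outside the range or equal to its own complement.
The integers 16, …, 31 (16 of them) are such a set: any two sum to at least 16+17 = 33 and at most 30+31 = 61 < 62.
Any 17th integer completes one of the 6 pairs, so 17 choices force a sum of 62.

17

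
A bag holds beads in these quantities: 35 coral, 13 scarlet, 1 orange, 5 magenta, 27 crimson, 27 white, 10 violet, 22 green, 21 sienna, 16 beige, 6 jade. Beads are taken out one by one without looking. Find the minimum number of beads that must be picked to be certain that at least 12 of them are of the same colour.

By the pigeonhole principle, put each drawn bead into a box by colour. The largest draw with every box below 12 takes min(count, 11) from each colour; colours with fewer than 11 contribute all they have.
Σ min(cᵢ, 11) = 11 + 11 + 1 + 5 + 11 + 11 + 10 + 11 + 11 + 11 + 6 = 99.
Draw number 99 + 1 = 100 must push one box to 12.

100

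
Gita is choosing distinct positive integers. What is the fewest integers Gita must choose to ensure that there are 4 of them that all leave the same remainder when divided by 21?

By pigeonhole, the 21 residue classes mod 21 are the pigeonholes.
With 63 integers one could put 3 in each residue class and have no class reach 4.
The 64th integer pushes some class to 4, so 21·3 + 1 = 64.

64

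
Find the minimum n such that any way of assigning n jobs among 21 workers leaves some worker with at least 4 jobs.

With 63 jobs one could put exactly 3 in each of the 21 workers, and no worker would reach 4.
By the pigeonhole principle, one more job must land in a worker that already has 3, giving it 4.
So 21 × 3 + 1 = 64 jobs are required.

64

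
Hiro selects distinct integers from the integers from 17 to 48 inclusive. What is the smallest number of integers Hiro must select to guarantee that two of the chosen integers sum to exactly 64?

18

Two chosen integers sum to 64 exactly when both halves of some pair {x, 64−x} with 17 ≤ x ≤ 64−x ≤ 47 are chosen — 15 such pairs.
The remaining 2 elements (those with no distinct partner in range) can never complete a 64-sum, so the worst case takes all of them and one from each pair: 2 + 15 = 17.
By the pigeonhole principle, the 18th integer has to be the second member of some pair, so 17 + 1 = 18.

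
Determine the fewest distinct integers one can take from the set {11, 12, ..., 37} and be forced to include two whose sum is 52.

A set avoiding the sum 52 can contain at most one of each pair {x, 52−x}, plus the 5 elements whose complement lies outside the range or equal to its own complement.
The integers 11, …, 26 (16 of them) are such a set: any two sum to at least 11+12 = 23 and at most 25+26 = 51 < 52.
Pigeonhole: any 17th integer completes one of the 11 pairs, so 17 choices force a sum of 52.

17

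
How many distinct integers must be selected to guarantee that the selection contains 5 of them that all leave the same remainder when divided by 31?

The 31 residue classes mod 31 are the pigeonholes.
With 124 integers one could put 4 in each residue class and have no class reach 5.
The 125th integer pushes some class to 5, so 31·4 + 1 = 125.

125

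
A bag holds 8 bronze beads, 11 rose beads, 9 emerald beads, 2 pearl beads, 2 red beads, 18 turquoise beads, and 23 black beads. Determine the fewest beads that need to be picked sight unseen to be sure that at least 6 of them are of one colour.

30

By the pigeonhole principle, the 7 colours are the holes; the beads drawn are the pigeons.
To avoid 6 of any one colour, the worst case takes at most 5 of each colour, or every bead of a colour that has fewer than 5.
That gives 5 + 5 + 5 + 2 + 2 + 5 + 5 = 29 beads with no colour reaching 6.
The next bead forces some colour to 6, so 29 + 1 = 30.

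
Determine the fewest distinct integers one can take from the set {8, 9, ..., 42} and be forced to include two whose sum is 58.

A set avoiding the sum 58 can contain at most one of each pair {x, 58−x}, plus the 9 elements whose complement lies outside the range or equal to its own complement.
The integers 8, …, 29 (22 of them) are such a set: any two sum to at least 8+9 = 17 and at most 28+29 = 57 < 58.
Any 23rd integer completes one of the 13 pairs, so 23 choices force a sum of 58.

23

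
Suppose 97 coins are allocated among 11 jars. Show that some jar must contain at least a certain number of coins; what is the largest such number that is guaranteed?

The 11 jars are the holes and the 97 coins are the pigeons.
If every jar held at most 8 coins, the total would be at most 11 × 8 = 88, which is less than 97.
So some jar holds at least ⌈97/11⌉ = 9 coins.

9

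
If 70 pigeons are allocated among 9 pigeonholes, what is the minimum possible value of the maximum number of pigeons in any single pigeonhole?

8

By pigeonhole, the 9 pigeonholes are the holes and the 70 pigeons are the pigeons.
If every pigeonhole held at most 7 pigeons, the total would be at most 9 × 7 = 63, which is less than 70.
So some pigeonhole holds at least ⌈70/9⌉ = 8 pigeons.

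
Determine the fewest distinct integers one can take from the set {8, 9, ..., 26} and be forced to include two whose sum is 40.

14

A set avoiding the sum 40 can contain at most one of each pair {x, 40−x}, plus the 7 elements whose complement lies outside the range or equal to its own complement.
The integers 8, …, 20 (13 of them) are such a set: any two sum to at least 8+9 = 17 and at most 19+20 = 39 < 40.
Any 14th integer completes one of the 6 pairs, so 14 choices force a sum of 40.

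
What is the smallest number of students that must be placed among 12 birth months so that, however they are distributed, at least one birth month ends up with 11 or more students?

With 120 students one could put exactly 10 in each of the 12 birth months, and no birth month would reach 11.
Pigeonhole: one more student must land in a birth month that already has 10, giving it 11.
So 12 × 10 + 1 = 121 students are required.

121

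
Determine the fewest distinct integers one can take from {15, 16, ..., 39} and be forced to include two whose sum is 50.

A set avoiding the sum 50 can contain at most one of each pair {x, 50−x}, plus the 5 elements whose complement lies outside the range or equal to its own complement.
The integers 25, …, 39 (15 of them) are such a set: any two sum to at least 25+26 = 51 > 50.
By pigeonhole, any 16th integer completes one of the 10 pairs, so 16 choices force a sum of 50.

16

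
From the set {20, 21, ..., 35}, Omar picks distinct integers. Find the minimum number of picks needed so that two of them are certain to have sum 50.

12

A set avoiding the sum 50 can contain at most one of each pair {x, 50−x}, plus the 6 elements whose complement lies outside the range or equal to its own complement.
The integers 25, …, 35 (11 of them) are such a set: any two sum to at least 25+26 = 51 > 50.
By pigeonhole, any 12th integer completes one of the 5 pairs, so 12 choices force a sum of 50.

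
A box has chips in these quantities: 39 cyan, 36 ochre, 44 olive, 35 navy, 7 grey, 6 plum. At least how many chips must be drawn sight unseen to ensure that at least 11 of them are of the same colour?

An adversary could hand out at most 10 chips per colour (grey, plum run out sooner): 10 + 10 + 10 + 10 + 7 + 6 = 53 chips and still no colour has 11.
Pigeonhole: one more chip lands in a colour already at 10, so 54 draws are enough and 53 are not.

54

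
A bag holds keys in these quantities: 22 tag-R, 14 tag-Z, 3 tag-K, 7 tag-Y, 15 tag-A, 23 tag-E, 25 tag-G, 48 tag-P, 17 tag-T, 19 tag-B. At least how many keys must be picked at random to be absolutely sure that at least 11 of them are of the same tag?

The 10 tags are the holes; the keys drawn are the pigeons.
To avoid 11 of any one tag, the worst case takes at most 10 of each tag, or every key of a tag that has fewer than 10.
That gives 10 + 10 + 3 + 7 + 10 + 10 + 10 + 10 + 10 + 10 = 90 keys with no tag reaching 11.
The next key forces some tag to 11, so 90 + 1 = 91.

91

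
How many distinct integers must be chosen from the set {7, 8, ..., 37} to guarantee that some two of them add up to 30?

A set avoiding the sum 30 can contain at most one of each pair {x, 30−x}, plus the 15 elements whose complement lies outside the range or equal to its own complement.
The integers 15, …, 37 (23 of them) are such a set: any two sum to at least 15+16 = 31 > 30.
Any 24th integer completes one of the 8 pairs, so 24 choices force a sum of 30.

24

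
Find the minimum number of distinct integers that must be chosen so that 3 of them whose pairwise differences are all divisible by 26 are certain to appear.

53

Integers whose pairwise differences are multiples of 26 are exactly those sharing a remainder mod 26. The 26 residue classes mod 26 are the pigeonholes.
With 52 integers one could put 2 in each residue class and have no class reach 3.
The 53rd integer pushes some class to 3, so 26·2 + 1 = 53.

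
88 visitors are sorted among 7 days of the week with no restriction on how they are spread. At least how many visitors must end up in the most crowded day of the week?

13

The 7 days of the week are the holes and the 88 visitors are the pigeons.
If every day of the week held at most 12 visitors, the total would be at most 7 × 12 = 84, which is less than 88.
So some day of the week holds at least ⌈88/7⌉ = 13 visitors.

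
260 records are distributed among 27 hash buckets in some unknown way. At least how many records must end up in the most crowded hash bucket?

By the pigeonhole principle, the 27 hash buckets are the holes and the 260 records are the pigeons.
If every hash bucket held at most 9 records, the total would be at most 27 × 9 = 243, which is less than 260.
So some hash bucket holds at least ⌈260/27⌉ = 10 records.

10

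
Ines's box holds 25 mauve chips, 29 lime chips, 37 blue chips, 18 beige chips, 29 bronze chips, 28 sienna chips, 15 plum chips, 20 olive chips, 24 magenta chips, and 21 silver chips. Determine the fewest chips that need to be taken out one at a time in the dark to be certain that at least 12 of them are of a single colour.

An adversary could hand out at most 11 chips per colour: 11 + 11 + 11 + 11 + 11 + 11 + 11 + 11 + 11 + 11 = 110 chips and still no colour has 12.
One more chip lands in a colour already at 11, so 111 draws are enough and 110 are not.

111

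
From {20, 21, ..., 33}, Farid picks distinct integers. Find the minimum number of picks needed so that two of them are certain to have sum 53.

8

Two chosen integers sum to 53 exactly when both halves of some pair {x, 53−x} with 20 ≤ x ≤ 53−x ≤ 33 are chosen — 7 such pairs.
Every element belongs to one of those pairs, so the worst case picks one from each: 7 integers.
By pigeonhole, the 8th integer has to be the second member of some pair, so 7 + 1 = 8.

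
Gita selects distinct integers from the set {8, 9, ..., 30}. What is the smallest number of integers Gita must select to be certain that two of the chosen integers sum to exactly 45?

A set avoiding the sum 45 can contain at most one of each pair {x, 45−x}, plus the 7 elements whose complement lies outside the range.
The integers 8, …, 22 (15 of them) are such a set: any two sum to at least 8+9 = 17 and at most 21+22 = 43 < 45.
By the pigeonhole principle, any 16th integer completes one of the 8 pairs, so 16 choices force a sum of 45.

16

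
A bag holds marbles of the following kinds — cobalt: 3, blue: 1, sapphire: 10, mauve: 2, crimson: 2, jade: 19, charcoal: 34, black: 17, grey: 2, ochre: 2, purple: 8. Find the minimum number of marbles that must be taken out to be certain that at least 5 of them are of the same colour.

An adversary could hand out at most 4 marbles per colour (6 colours run out sooner): 3 + 1 + 4 + 2 + 2 + 4 + 4 + 4 + 2 + 2 + 4 = 32 marbles and still no colour has 5.
One more marble lands in a colour already at 4, so 33 draws are enough and 32 are not.

33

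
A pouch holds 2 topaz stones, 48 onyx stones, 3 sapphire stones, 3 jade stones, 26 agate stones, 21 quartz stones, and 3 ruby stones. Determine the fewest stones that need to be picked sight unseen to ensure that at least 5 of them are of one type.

24

An adversary could hand out at most 4 stones per type (4 types run out sooner): 2 + 4 + 3 + 3 + 4 + 4 + 3 = 23 stones and still no type has 5.
By the pigeonhole principle, one more stone lands in a type already at 4, so 24 draws are enough and 23 are not.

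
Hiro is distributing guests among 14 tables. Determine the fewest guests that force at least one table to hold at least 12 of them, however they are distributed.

155

With 154 guests one could put exactly 11 in each of the 14 tables, and no table would reach 12.
One more guest must land in a table that already has 11, giving it 12.
So 14 × 11 + 1 = 155 guests are required.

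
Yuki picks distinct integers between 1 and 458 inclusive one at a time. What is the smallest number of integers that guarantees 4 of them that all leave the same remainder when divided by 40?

121

The 40 residue classes mod 40 are the pigeonholes.
With 120 integers one could put 3 in each residue class and have no class reach 4.
The 121st integer pushes some class to 4, so 40·3 + 1 = 121.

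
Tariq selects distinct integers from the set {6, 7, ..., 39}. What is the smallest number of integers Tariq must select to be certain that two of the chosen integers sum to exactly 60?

26

A set avoiding the sum 60 can contain at most one of each pair {x, 60−x}, plus the 16 elements whose complement lies outside the range or equal to its own complement.
The integers 6, …, 30 (25 of them) are such a set: any two sum to at least 6+7 = 13 and at most 29+30 = 59 < 60.
Pigeonhole: any 26th integer completes one of the 9 pairs, so 26 choices force a sum of 60.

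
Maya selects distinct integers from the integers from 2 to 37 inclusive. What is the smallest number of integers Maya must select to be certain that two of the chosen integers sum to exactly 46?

Group the elements by complementary pair {x, 46−x}: {9,37}, {10,36}, {11,35}, …, giving 14 two-element pairs, the single value 23 (it cannot pair with itself since the integers are distinct), and 7 integers whose partner 46−x falls outside [2,37].
Treating each of those 22 groups as a pigeonhole, one can pick one integer per group — 22 integers — with no two summing to 46.
The 23rd integer lands in an occupied pair, forcing a sum of 46.

23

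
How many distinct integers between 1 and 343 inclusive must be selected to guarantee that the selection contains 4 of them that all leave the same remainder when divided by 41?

124

By the pigeonhole principle, the 41 residue classes mod 41 are the pigeonholes.
With 123 integers one could put 3 in each residue class and have no class reach 4.
The 124th integer pushes some class to 4, so 41·3 + 1 = 124.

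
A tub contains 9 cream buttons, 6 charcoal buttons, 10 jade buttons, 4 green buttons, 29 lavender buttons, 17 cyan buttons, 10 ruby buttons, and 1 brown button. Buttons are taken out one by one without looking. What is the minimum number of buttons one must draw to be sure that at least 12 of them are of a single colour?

63

An adversary could hand out at most 11 buttons per colour (6 colours run out sooner): 9 + 6 + 10 + 4 + 11 + 11 + 10 + 1 = 62 buttons and still no colour has 12.
By pigeonhole, one more button lands in a colour already at 11, so 63 draws are enough and 62 are not.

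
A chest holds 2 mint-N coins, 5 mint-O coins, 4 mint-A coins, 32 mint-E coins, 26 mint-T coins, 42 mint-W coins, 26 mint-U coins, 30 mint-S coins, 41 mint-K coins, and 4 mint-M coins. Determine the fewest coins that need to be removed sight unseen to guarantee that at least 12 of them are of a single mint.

The 10 mints are the holes; the coins drawn are the pigeons.
To avoid 12 of any one mint, the worst case takes at most 11 of each mint, or every coin of a mint that has fewer than 11.
That gives 2 + 5 + 4 + 11 + 11 + 11 + 11 + 11 + 11 + 4 = 81 coins with no mint reaching 12.
The next coin forces some mint to 12, so 81 + 1 = 82.

82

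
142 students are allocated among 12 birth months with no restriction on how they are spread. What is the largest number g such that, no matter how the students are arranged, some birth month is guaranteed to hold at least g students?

12

Pigeonhole: the 12 birth months are the holes and the 142 students are the pigeons.
If every birth month held at most 11 students, the total would be at most 12 × 11 = 132, which is less than 142.
So some birth month holds at least ⌈142/12⌉ = 12 students.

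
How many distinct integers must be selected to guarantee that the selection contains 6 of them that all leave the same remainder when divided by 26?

Pigeonhole: the 26 residue classes mod 26 are the pigeonholes.
With 130 integers one could put 5 in each residue class and have no class reach 6.
The 131st integer pushes some class to 6, so 26·5 + 1 = 131.

131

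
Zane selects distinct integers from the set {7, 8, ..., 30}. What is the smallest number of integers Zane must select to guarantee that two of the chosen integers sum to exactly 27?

Two chosen integers sum to 27 exactly when both halves of some pair {x, 27−x} with 7 ≤ x ≤ 27−x ≤ 20 are chosen — 7 such pairs.
The remaining 10 elements (those with no distinct partner in range) can never complete a 27-sum, so the worst case takes all of them and one from each pair: 10 + 7 = 17.
By pigeonhole, the 18th integer has to be the second member of some pair, so 17 + 1 = 18.

18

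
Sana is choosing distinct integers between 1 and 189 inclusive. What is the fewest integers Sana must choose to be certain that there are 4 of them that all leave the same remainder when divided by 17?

52

By the pigeonhole principle, the 17 residue classes mod 17 are the pigeonholes.
With 51 integers one could put 3 in each residue class and have no class reach 4.
The 52nd integer pushes some class to 4, so 17·3 + 1 = 52.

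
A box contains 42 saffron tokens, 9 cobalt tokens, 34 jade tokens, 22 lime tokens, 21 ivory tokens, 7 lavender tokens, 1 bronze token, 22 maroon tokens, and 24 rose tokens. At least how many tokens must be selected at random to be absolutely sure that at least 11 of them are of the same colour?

Put each drawn token into a box by colour. The largest draw with every box below 11 takes min(count, 10) from each colour; colours with fewer than 10 contribute all they have.
Σ min(cᵢ, 10) = 10 + 9 + 10 + 10 + 10 + 7 + 1 + 10 + 10 = 77.
Draw number 77 + 1 = 78 must push one box to 11.

78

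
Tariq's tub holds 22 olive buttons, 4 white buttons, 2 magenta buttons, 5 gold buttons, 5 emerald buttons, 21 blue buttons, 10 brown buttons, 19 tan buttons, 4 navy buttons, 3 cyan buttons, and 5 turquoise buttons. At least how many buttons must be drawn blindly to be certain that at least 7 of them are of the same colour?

53

Pigeonhole: the 11 colours are the holes; the buttons drawn are the pigeons.
To avoid 7 of any one colour, the worst case takes at most 6 of each colour, or every button of a colour that has fewer than 6.
That gives 6 + 4 + 2 + 5 + 5 + 6 + 6 + 6 + 4 + 3 + 5 = 52 buttons with no colour reaching 7.
The next button forces some colour to 7, so 52 + 1 = 53.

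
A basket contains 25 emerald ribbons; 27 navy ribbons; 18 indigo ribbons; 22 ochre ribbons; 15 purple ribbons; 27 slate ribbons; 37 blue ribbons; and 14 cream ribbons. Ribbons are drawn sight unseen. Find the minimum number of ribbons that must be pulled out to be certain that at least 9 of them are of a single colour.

65

By the pigeonhole principle, the 8 colours are the holes; the ribbons drawn are the pigeons.
To avoid 9 of any one colour, the worst case takes at most 8 of each colour.
That gives 8 + 8 + 8 + 8 + 8 + 8 + 8 + 8 = 64 ribbons with no colour reaching 9.
The next ribbon forces some colour to 9, so 64 + 1 = 65.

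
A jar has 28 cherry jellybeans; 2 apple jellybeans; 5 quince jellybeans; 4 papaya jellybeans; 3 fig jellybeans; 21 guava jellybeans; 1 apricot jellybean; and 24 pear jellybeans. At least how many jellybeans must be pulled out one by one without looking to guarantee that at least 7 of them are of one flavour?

34

Pigeonhole: put each drawn jellybean into a box by flavour. The largest draw with every box below 7 takes min(count, 6) from each flavour; flavours with fewer than 6 contribute all they have.
Σ min(cᵢ, 6) = 6 + 2 + 5 + 4 + 3 + 6 + 1 + 6 = 33.
Draw number 33 + 1 = 34 must push one box to 7.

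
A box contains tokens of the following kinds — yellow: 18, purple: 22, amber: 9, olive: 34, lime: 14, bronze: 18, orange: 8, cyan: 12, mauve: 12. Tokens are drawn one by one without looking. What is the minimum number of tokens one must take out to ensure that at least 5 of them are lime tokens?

138

In the worst case for collecting lime tokens, every non-lime token comes out first.
There are 18 + 22 + 9 + 34 + 18 + 8 + 12 + 12 = 133 non-lime tokens altogether.
After those, each further token must be lime, so 133 + 5 = 138 draws guarantee 5 lime tokens.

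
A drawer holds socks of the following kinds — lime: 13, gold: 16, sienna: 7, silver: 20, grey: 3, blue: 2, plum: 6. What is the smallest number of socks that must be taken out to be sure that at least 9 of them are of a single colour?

43

Pigeonhole: put each drawn sock into a box by colour. The largest draw with every box below 9 takes min(count, 8) from each colour; colours with fewer than 8 contribute all they have.
Σ min(cᵢ, 8) = 8 + 8 + 7 + 8 + 3 + 2 + 6 = 42.
Draw number 42 + 1 = 43 must push one box to 9.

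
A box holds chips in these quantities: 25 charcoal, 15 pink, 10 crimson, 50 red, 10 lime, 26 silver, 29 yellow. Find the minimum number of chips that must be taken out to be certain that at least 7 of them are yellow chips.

143

In the worst case for collecting yellow chips, every non-yellow chip comes out first.
There are 25 + 15 + 10 + 50 + 10 + 26 = 136 non-yellow chips altogether.
After those, each further chip must be yellow, so 136 + 7 = 143 draws guarantee 7 yellow chips.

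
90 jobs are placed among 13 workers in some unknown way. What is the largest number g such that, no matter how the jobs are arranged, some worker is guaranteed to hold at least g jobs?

By the pigeonhole principle, the 13 workers are the holes and the 90 jobs are the pigeons.
If every worker held at most 6 jobs, the total would be at most 13 × 6 = 78, which is less than 90.
So some worker holds at least ⌈90/13⌉ = 7 jobs.

7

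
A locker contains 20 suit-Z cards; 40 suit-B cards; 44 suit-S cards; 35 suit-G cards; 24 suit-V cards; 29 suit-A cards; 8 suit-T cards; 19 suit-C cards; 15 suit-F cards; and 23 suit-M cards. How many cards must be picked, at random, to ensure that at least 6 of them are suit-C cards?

244

In the worst case for collecting suit-C cards, every non-suit-C card comes out first.
There are 20 + 40 + 44 + 35 + 24 + 29 + 8 + 15 + 23 = 238 non-suit-C cards altogether.
After those, each further card must be suit-C, so 238 + 6 = 244 draws guarantee 6 suit-C cards.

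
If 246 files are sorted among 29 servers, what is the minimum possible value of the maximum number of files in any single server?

9

The 29 servers are the holes and the 246 files are the pigeons.
If every server held at most 8 files, the total would be at most 29 × 8 = 232, which is less than 246.
So some server holds at least ⌈246/29⌉ = 9 files.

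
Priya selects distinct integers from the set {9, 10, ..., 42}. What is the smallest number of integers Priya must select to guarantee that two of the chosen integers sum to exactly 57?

21

Two chosen integers sum to 57 exactly when both halves of some pair {x, 57−x} with 15 ≤ x ≤ 57−x ≤ 42 are chosen — 14 such pairs.
The remaining 6 elements (those with no distinct partner in range) can never complete a 57-sum, so the worst case takes all of them and one from each pair: 6 + 14 = 20.
The 21st integer has to be the second member of some pair, so 20 + 1 = 21.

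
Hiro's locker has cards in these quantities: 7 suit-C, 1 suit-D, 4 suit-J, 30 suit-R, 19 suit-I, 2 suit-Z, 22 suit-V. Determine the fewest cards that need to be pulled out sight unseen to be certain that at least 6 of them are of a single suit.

28

The 7 suits are the holes; the cards drawn are the pigeons.
To avoid 6 of any one suit, the worst case takes at most 5 of each suit, or every card of a suit that has fewer than 5.
That gives 5 + 1 + 4 + 5 + 5 + 2 + 5 = 27 cards with no suit reaching 6.
The next card forces some suit to 6, so 27 + 1 = 28.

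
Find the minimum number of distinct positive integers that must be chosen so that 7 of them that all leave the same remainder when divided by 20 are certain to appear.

121

Pigeonhole: the 20 residue classes mod 20 are the pigeonholes.
With 120 integers one could put 6 in each residue class and have no class reach 7.
The 121st integer pushes some class to 7, so 20·6 + 1 = 121.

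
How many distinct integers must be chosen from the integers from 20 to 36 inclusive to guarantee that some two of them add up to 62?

A set avoiding the sum 62 can contain at most one of each pair {x, 62−x}, plus the 7 elements whose complement lies outside the range or equal to its own complement.
The integers 20, …, 31 (12 of them) are such a set: any two sum to at least 20+21 = 41 and at most 30+31 = 61 < 62.
Pigeonhole: any 13th integer completes one of the 5 pairs, so 13 choices force a sum of 62.

13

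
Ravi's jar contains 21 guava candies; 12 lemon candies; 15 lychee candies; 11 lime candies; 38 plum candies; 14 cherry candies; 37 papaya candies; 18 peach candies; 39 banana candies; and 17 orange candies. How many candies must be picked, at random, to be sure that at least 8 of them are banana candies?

191

In the worst case for collecting banana candies, every non-banana candy comes out first.
There are 21 + 12 + 15 + 11 + 38 + 14 + 37 + 18 + 17 = 183 non-banana candies altogether.
After those, each further candy must be banana, so 183 + 8 = 191 draws guarantee 8 banana candies.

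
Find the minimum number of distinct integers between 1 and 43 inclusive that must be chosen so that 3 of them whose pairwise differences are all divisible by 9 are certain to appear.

Integers whose pairwise differences are multiples of 9 are exactly those sharing a remainder mod 9. The 9 residue classes mod 9 are the pigeonholes.
With 18 integers one could put 2 in each residue class and have no class reach 3.
The 19th integer pushes some class to 3, so 9·2 + 1 = 19.

19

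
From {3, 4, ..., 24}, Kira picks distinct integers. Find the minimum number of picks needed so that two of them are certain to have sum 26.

13

Group the elements by complementary pair {x, 26−x}: {3,23}, {4,22}, {5,21}, …, giving 10 two-element pairs, the single value 13 (it cannot pair with itself since the integers are distinct), and 1 integer whose partner 26−x falls outside [3,24].
Pigeonhole: treating each of those 12 groups as a pigeonhole, one can pick one integer per group — 12 integers — with no two summing to 26.
The 13th integer lands in an occupied pair, forcing a sum of 26.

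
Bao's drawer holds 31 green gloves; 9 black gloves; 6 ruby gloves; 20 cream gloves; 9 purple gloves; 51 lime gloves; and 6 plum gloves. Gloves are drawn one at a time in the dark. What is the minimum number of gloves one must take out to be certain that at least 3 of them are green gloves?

104

In the worst case for collecting green gloves, every non-green glove comes out first.
There are 9 + 6 + 20 + 9 + 51 + 6 = 101 non-green gloves altogether.
After those, each further glove must be green, so 101 + 3 = 104 draws guarantee 3 green gloves.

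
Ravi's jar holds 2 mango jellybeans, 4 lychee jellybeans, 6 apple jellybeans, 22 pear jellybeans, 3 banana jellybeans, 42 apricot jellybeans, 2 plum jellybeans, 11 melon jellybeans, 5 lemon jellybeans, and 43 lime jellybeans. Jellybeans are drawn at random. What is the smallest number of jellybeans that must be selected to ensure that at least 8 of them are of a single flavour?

51

Pigeonhole: the 10 flavours are the holes; the jellybeans drawn are the pigeons.
To avoid 8 of any one flavour, the worst case takes at most 7 of each flavour, or every jellybean of a flavour that has fewer than 7.
That gives 2 + 4 + 6 + 7 + 3 + 7 + 2 + 7 + 5 + 7 = 50 jellybeans with no flavour reaching 8.
The next jellybean forces some flavour to 8, so 50 + 1 = 51.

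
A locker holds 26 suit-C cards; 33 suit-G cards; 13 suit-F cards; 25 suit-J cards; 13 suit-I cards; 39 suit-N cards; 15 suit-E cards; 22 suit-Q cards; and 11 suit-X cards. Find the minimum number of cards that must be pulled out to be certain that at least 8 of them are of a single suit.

The 9 suits are the holes; the cards drawn are the pigeons.
To avoid 8 of any one suit, the worst case takes at most 7 of each suit.
That gives 7 + 7 + 7 + 7 + 7 + 7 + 7 + 7 + 7 = 63 cards with no suit reaching 8.
The next card forces some suit to 8, so 63 + 1 = 64.

64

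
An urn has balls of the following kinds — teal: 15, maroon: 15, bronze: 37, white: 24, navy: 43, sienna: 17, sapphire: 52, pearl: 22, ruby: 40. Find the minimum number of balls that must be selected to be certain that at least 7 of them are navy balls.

In the worst case for collecting navy balls, every non-navy ball comes out first.
There are 15 + 15 + 37 + 24 + 17 + 52 + 22 + 40 = 222 non-navy balls altogether.
After those, each further ball must be navy, so 222 + 7 = 229 draws guarantee 7 navy balls.

229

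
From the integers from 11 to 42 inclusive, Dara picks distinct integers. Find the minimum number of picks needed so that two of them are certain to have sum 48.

20

Two chosen integers sum to 48 exactly when both halves of some pair {x, 48−x} with 11 ≤ x ≤ 48−x ≤ 37 are chosen — 13 such pairs.
The remaining 6 elements (those with no distinct partner in range) can never complete a 48-sum, so the worst case takes all of them and one from each pair: 6 + 13 = 19.
Pigeonhole: the 20th integer has to be the second member of some pair, so 19 + 1 = 20.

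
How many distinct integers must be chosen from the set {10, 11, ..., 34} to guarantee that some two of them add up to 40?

Two chosen integers sum to 40 exactly when both halves of some pair {x, 40−x} with 10 ≤ x ≤ 40−x ≤ 30 are chosen — 10 such pairs.
The remaining 5 elements (those with no distinct partner in range) can never complete a 40-sum, so the worst case takes all of them and one from each pair: 5 + 10 = 15.
By pigeonhole, the 16th integer has to be the second member of some pair, so 15 + 1 = 16.

16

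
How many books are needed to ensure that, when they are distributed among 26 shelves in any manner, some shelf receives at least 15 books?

365

With 364 books one could put exactly 14 in each of the 26 shelves, and no shelf would reach 15.
By pigeonhole, one more book must land in a shelf that already has 14, giving it 15.
So 26 × 14 + 1 = 365 books are required.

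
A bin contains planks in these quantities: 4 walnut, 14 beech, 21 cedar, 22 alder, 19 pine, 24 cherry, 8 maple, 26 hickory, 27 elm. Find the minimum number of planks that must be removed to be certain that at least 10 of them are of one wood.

76

By pigeonhole, the 9 woods are the holes; the planks drawn are the pigeons.
To avoid 10 of any one wood, the worst case takes at most 9 of each wood, or every plank of a wood that has fewer than 9.
That gives 4 + 9 + 9 + 9 + 9 + 9 + 8 + 9 + 9 = 75 planks with no wood reaching 10.
The next plank forces some wood to 10, so 75 + 1 = 76.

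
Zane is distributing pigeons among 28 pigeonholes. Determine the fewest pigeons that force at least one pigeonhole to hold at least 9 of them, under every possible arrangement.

With 224 pigeons one could put exactly 8 in each of the 28 pigeonholes, and no pigeonhole would reach 9.
By pigeonhole, one more pigeon must land in a pigeonhole that already has 8, giving it 9.
So 28 × 8 + 1 = 225 pigeons are required.

225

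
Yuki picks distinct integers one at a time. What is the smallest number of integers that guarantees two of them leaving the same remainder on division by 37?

The 37 residue classes mod 37 are the pigeonholes.
With 37 integers one could put 1 in each residue class and have no class reach 2.
The 38th integer pushes some class to 2, so 37·1 + 1 = 38.

38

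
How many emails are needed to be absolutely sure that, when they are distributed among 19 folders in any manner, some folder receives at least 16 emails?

With 285 emails one could put exactly 15 in each of the 19 folders, and no folder would reach 16.
One more email must land in a folder that already has 15, giving it 16.
So 19 × 15 + 1 = 286 emails are required.

286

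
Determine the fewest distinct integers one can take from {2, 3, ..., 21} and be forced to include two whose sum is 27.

Two chosen integers sum to 27 exactly when both halves of some pair {x, 27−x} with 6 ≤ x ≤ 27−x ≤ 21 are chosen — 8 such pairs.
The remaining 4 elements (those with no distinct partner in range) can never complete a 27-sum, so the worst case takes all of them and one from each pair: 4 + 8 = 12.
By the pigeonhole principle, the 13th integer has to be the second member of some pair, so 12 + 1 = 13.

13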